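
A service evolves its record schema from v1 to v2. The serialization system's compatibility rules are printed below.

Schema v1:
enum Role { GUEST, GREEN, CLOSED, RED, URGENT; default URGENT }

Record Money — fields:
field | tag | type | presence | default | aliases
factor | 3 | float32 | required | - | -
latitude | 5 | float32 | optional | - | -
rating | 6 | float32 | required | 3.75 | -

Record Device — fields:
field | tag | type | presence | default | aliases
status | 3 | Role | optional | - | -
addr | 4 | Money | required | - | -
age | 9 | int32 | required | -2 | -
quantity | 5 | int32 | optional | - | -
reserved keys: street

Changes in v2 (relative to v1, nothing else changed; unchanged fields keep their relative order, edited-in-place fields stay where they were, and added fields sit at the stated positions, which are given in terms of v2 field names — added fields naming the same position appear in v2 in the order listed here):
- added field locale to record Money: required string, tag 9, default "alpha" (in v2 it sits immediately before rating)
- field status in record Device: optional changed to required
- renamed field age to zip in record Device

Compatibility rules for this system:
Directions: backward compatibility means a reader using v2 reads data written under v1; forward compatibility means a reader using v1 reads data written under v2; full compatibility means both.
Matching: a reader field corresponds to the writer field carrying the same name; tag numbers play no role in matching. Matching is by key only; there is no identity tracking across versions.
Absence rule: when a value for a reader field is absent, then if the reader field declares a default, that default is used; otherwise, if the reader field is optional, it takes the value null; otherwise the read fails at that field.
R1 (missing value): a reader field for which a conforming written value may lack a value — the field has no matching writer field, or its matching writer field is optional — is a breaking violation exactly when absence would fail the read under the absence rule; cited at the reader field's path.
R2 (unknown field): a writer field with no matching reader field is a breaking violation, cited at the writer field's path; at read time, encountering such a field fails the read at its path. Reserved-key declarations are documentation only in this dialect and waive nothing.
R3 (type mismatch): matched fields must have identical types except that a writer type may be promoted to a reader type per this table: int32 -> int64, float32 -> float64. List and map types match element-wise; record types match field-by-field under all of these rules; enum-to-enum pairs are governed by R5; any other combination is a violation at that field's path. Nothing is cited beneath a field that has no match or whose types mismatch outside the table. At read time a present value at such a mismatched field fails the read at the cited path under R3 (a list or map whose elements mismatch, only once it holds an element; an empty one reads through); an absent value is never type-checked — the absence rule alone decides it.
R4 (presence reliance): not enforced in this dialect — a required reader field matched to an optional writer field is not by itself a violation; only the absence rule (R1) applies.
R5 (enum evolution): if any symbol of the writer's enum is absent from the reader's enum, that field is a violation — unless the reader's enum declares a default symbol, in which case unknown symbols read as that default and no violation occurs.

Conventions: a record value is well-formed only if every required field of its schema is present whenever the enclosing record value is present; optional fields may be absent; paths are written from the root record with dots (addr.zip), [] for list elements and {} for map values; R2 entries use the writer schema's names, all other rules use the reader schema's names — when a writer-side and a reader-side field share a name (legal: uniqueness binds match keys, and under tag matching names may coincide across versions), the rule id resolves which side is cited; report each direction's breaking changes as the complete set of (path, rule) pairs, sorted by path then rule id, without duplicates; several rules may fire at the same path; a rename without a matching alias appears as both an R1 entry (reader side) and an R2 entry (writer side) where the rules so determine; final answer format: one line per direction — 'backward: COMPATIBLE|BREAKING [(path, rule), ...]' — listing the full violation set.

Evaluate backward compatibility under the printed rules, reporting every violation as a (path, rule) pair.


each type pair in Device: writer, then reader
backward pass over Device, reader schema v2, writer schema v1:
  writer optional, Role -> Role: reader status maps from writer status
  writer required, Money -> Money: reader addr maps from writer addr
  zip: no writer match
  writer optional, int32 -> int32: reader quantity maps from writer quantity
  age (writer side), unknown to reader
  writer required, float32 -> float32: reader addr.factor maps from writer addr.factor
  writer optional, float32 -> float32: reader addr.latitude maps from writer addr.latitude
  addr.locale: no writer match
  writer required, float32 -> float32: reader addr.rating maps from writer addr.rating
  rule R2 violated at age
  rule R1 violated at status
  => 2 violation(s): backward is BREAKING for Device
diffs on Device not affecting the asked answer:
  added field locale to record Money: required string, tag 9, default "alpha" (in v2 it sits immediately before rating) -> affects forward compatibility only, which is not asked

backward: BREAKING [(age, R2), (status, R1)]


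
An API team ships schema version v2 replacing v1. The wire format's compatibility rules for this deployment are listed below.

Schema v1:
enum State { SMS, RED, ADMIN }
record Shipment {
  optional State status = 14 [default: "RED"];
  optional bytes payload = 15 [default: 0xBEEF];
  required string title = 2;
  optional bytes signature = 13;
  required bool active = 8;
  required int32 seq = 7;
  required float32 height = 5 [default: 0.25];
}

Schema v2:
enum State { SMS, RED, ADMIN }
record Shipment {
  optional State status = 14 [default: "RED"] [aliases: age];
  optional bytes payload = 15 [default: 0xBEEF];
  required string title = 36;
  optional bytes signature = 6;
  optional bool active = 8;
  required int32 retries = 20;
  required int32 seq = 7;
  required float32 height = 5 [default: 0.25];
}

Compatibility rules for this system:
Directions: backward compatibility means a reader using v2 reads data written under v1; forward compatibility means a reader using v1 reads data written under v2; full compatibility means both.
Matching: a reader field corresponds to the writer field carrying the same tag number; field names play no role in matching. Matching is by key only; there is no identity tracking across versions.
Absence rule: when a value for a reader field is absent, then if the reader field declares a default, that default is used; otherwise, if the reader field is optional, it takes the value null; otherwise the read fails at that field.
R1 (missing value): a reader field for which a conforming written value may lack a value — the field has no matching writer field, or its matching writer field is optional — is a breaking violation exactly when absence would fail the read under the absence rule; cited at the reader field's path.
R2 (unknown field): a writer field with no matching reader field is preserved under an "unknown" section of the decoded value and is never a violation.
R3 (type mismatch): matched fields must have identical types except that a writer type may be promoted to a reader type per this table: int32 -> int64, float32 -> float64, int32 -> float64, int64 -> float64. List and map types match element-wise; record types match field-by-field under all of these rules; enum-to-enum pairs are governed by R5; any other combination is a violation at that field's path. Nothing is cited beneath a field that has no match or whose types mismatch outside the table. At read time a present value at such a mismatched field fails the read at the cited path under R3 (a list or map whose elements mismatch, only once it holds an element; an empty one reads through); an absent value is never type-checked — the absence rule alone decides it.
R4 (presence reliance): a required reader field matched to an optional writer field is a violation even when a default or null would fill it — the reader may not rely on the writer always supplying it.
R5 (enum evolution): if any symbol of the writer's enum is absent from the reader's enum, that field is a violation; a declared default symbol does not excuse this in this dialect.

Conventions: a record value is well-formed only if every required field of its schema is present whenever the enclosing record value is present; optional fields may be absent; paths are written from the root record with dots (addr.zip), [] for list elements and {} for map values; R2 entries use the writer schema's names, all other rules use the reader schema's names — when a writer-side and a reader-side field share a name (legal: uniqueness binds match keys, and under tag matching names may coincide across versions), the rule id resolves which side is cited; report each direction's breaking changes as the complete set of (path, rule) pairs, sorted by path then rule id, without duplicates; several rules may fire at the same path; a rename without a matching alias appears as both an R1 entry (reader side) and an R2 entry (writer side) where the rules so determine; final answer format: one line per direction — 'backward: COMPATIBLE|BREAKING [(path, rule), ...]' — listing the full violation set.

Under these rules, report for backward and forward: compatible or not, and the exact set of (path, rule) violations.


backward: BREAKING [(retries, R1), (title, R1)]; forward: BREAKING [(active, R1), (active, R4), (title, R1)]

arrows below run writer -> reader for Shipment
backward pass over Shipment, reader schema v2, writer schema v1:
  status <- status (State -> State, writer optional)
  payload <- payload (bytes -> bytes, writer optional)
  title: no writer match
  signature: no writer match
  active <- active (bool -> bool, writer required)
  retries: no writer match
  seq <- seq (int32 -> int32, writer required)
  height <- height (float32 -> float32, writer required)
  writer title: unknown to reader
  writer signature: unknown to reader
  violation R1 at retries
  violation R1 at title
  backward on Shipment therefore BREAKING (2)
forward pass over Shipment, reader schema v1, writer schema v2:
  status <- status (State -> State, writer optional)
  payload <- payload (bytes -> bytes, writer optional)
  title: no writer match
  signature: no writer match
  active <- active (bool -> bool, writer optional)
  seq <- seq (int32 -> int32, writer required)
  height <- height (float32 -> float32, writer required)
  writer title: unknown to reader
  writer signature: unknown to reader
  writer retries: unknown to reader
  violation R1 at active
  violation R4 at active
  violation R1 at title
  forward on Shipment therefore BREAKING (3)


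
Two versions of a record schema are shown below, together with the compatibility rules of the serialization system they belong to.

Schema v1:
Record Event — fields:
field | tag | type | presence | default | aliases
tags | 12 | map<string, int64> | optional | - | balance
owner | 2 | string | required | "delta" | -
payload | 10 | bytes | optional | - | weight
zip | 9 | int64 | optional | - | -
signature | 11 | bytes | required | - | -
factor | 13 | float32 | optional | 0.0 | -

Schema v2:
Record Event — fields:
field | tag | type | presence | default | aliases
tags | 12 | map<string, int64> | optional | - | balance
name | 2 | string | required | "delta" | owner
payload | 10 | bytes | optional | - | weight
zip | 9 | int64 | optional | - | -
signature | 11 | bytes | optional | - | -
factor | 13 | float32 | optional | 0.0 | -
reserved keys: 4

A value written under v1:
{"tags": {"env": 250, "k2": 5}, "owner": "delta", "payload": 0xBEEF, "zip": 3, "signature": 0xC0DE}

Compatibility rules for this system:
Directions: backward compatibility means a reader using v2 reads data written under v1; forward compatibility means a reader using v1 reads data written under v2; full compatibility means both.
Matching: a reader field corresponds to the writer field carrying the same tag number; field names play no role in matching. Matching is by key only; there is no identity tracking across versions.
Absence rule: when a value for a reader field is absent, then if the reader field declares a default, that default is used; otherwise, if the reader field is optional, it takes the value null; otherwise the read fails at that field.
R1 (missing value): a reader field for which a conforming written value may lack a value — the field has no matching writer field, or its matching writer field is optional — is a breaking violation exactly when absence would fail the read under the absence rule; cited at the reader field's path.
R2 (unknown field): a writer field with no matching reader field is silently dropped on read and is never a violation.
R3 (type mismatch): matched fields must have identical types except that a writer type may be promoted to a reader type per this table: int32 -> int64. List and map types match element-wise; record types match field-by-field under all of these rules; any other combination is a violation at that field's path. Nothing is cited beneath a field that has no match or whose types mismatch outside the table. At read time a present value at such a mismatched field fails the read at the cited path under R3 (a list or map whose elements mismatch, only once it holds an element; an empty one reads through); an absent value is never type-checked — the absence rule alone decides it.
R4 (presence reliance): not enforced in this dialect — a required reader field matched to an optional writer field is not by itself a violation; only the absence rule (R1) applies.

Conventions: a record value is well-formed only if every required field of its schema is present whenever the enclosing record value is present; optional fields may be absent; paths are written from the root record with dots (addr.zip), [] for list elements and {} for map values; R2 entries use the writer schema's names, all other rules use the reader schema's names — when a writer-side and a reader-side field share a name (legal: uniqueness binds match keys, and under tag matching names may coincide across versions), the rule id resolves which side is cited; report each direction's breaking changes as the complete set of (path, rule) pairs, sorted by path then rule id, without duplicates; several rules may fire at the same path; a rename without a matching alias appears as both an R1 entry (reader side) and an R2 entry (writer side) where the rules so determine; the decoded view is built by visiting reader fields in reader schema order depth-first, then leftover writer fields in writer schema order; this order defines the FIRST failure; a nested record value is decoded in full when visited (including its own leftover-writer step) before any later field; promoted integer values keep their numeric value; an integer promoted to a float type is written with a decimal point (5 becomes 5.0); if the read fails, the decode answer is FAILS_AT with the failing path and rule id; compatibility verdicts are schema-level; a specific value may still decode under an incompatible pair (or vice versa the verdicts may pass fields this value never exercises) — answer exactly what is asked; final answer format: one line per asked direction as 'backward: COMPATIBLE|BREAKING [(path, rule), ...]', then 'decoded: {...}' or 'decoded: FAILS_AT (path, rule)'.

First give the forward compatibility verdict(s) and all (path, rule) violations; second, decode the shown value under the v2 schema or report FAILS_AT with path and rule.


in Event below, arrows point writer -> reader
forward on Event — v1 reading data written by v2:
  tags <- tags (map<string, int64> -> map<string, int64>, writer optional)
  owner <- name (string -> string, writer required)
  payload <- payload (bytes -> bytes, writer optional)
  zip <- zip (int64 -> int64, writer optional)
  signature <- signature (bytes -> bytes, writer optional)
  factor <- factor (float32 -> float32, writer optional)
  rule R1 violated at signature
  => forward: BREAKING (1)
decode walk for Event under reader schema v2:
  tags := {"env": 250, "k2": 5}
  name := "delta" (from writer owner)
  payload := 0xBEEF
  zip := 3
  signature := 0xC0DE
  factor := 0.0 (absent -> default)
  => decoded: {"tags": {"env": 250, "k2": 5}, "name": "delta", "payload": 0xBEEF, "zip": 3, "signature": 0xC0DE, "factor": 0.0}

forward: BREAKING [(signature, R1)]; decoded: {"tags": {"env": 250, "k2": 5}, "name": "delta", "payload": 0xBEEF, "zip": 3, "signature": 0xC0DE, "factor": 0.0}


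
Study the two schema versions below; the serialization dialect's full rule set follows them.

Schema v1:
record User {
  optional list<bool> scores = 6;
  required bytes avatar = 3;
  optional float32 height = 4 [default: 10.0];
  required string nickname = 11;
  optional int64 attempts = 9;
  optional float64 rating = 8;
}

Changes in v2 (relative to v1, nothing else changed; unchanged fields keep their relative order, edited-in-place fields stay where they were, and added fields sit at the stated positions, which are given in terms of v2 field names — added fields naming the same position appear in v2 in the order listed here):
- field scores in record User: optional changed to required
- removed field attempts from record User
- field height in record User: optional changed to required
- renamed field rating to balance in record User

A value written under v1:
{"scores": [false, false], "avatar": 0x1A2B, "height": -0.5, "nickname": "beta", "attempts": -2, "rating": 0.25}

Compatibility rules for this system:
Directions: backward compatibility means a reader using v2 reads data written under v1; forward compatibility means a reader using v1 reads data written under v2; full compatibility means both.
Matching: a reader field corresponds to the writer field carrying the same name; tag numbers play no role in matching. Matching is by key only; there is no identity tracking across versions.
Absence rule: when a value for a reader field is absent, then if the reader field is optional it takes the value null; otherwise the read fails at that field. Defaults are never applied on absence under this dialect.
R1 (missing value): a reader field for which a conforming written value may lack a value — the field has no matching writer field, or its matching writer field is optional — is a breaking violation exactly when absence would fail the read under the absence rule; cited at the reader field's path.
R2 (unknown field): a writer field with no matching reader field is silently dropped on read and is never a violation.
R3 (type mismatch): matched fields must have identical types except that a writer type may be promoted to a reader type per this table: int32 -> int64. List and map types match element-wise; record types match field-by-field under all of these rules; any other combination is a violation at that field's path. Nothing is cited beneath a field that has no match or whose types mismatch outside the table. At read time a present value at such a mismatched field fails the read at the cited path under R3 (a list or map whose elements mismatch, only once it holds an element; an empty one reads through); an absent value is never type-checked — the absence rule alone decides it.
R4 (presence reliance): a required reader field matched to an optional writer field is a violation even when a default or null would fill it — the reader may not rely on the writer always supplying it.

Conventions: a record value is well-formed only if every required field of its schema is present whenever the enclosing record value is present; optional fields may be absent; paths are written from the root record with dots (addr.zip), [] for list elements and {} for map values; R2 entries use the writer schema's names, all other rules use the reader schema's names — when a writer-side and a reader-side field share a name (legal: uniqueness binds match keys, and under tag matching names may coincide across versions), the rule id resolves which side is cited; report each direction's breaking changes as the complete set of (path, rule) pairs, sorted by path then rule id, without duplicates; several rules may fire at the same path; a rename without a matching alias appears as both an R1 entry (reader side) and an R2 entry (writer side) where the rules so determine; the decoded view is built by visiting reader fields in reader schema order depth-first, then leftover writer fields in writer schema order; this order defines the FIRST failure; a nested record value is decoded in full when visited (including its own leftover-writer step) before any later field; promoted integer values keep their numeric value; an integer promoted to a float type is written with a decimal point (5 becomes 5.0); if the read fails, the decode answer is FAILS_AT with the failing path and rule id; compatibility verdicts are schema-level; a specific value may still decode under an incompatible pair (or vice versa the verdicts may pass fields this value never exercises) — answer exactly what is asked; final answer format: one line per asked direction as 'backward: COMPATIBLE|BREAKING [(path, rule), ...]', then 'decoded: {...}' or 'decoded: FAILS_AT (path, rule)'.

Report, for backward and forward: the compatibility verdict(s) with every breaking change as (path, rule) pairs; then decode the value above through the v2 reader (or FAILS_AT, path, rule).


backward: BREAKING [(height, R1), (height, R4), (scores, R1), (scores, R4)]; forward: COMPATIBLE []; decoded: {"scores": [false, false], "avatar": 0x1A2B, "height": -0.5, "nickname": "beta", "balance": null}

the writer's type comes first in each User pair
checking backward for User: reader v2 against writer v1:
  scores: list<bool> -> list<bool>, writer optional; from scores
  avatar: bytes -> bytes, writer required; from avatar
  height: float32 -> float32, writer optional; from height
  nickname: string -> string, writer required; from nickname
  balance has no writer counterpart
  writer attempts: unknown to reader
  writer rating: unknown to reader
  rule R1 violated at height
  rule R4 violated at height
  rule R1 violated at scores
  rule R4 violated at scores
  backward on User therefore BREAKING (4)
checking forward for User: reader v1 against writer v2:
  scores: list<bool> -> list<bool>, writer required; from scores
  avatar: bytes -> bytes, writer required; from avatar
  height: float32 -> float32, writer required; from height
  nickname: string -> string, writer required; from nickname
  attempts has no writer counterpart
  rating has no writer counterpart
  writer balance: unknown to reader
  => no violations; forward on User: COMPATIBLE
decoding the User value with the v2 reader:
  scores := [false, false]
  avatar := 0x1A2B
  height := -0.5
  nickname := "beta"
  balance := null (absent, optional -> null)
  writer attempts: unknown -> dropped
  writer rating: unknown -> dropped
  => decoded: {"scores": [false, false], "avatar": 0x1A2B, "height": -0.5, "nickname": "beta", "balance": null}


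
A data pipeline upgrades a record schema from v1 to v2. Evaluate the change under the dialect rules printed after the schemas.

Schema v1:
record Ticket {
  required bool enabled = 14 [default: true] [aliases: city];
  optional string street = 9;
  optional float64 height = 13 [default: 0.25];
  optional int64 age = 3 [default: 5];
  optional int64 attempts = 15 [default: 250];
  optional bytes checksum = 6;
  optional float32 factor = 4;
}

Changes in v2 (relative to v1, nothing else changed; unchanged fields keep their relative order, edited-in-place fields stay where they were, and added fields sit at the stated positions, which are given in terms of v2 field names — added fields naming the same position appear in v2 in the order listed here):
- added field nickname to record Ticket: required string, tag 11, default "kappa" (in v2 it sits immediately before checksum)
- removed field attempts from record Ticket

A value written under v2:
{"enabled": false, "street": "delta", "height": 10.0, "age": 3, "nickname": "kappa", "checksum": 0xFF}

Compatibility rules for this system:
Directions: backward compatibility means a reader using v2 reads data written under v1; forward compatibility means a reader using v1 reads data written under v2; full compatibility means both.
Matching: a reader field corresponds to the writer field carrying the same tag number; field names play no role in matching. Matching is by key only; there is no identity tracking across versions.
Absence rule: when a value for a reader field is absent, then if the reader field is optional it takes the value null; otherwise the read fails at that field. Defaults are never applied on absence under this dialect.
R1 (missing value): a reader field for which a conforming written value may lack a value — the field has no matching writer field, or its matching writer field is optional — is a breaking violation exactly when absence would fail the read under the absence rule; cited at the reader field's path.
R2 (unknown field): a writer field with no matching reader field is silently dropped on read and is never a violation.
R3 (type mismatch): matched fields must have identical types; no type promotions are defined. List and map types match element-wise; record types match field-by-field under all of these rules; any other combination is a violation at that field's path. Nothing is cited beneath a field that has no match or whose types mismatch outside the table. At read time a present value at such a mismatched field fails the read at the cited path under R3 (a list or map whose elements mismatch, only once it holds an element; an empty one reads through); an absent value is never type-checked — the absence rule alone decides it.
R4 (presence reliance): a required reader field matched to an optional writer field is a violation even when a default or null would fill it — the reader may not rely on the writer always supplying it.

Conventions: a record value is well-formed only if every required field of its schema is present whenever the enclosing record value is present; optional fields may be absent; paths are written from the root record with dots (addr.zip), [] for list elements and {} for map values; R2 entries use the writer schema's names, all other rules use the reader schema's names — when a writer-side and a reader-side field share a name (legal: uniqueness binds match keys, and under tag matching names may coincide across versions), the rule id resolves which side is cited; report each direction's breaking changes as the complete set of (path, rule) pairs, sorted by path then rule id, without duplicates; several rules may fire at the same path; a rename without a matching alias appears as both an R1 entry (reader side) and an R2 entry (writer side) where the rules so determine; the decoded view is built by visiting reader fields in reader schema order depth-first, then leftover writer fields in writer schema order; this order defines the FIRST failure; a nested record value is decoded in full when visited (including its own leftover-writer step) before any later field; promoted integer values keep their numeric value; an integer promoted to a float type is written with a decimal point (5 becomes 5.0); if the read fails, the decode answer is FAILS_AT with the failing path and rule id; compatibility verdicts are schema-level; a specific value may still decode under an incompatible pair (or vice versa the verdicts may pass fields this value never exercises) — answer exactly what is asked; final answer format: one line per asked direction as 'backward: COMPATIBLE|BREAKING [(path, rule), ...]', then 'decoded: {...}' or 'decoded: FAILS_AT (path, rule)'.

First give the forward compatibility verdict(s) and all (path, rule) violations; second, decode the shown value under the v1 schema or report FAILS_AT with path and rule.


forward: COMPATIBLE []; decoded: {"enabled": false, "street": "delta", "height": 10.0, "age": 3, "attempts": null, "checksum": 0xFF, "factor": null}

in Ticket below, arrows point writer -> reader
forward analysis of Ticket with v1 as reader and v2 as writer:
  bool -> bool, writer required: enabled aligns to enabled
  string -> string, writer optional: street aligns to street
  float64 -> float64, writer optional: height aligns to height
  int64 -> int64, writer optional: age aligns to age
  attempts: no writer match
  bytes -> bytes, writer optional: checksum aligns to checksum
  float32 -> float32, writer optional: factor aligns to factor
  nickname (writer side), unknown to reader
  nothing fires on Ticket: forward is COMPATIBLE
decoding the Ticket value with the v1 reader:
  enabled := false
  street := "delta"
  height := 10.0
  age := 3
  attempts := null (not supplied -> null)
  checksum := 0xFF
  factor := null (not supplied -> null)
  writer nickname: unmatched, discarded
  => decoded: {"enabled": false, "street": "delta", "height": 10.0, "age": 3, "attempts": null, "checksum": 0xFF, "factor": null}
the other Ticket changes do not affect what is asked:
  added field nickname to record Ticket: required string, tag 11, default "kappa" (in v2 it sits immediately before checksum) -> fires only in the backward direction of Ticket, which is not asked here
  removed field attempts from record Ticket -> fires no rule on Ticket, leaving the asked answer as it is


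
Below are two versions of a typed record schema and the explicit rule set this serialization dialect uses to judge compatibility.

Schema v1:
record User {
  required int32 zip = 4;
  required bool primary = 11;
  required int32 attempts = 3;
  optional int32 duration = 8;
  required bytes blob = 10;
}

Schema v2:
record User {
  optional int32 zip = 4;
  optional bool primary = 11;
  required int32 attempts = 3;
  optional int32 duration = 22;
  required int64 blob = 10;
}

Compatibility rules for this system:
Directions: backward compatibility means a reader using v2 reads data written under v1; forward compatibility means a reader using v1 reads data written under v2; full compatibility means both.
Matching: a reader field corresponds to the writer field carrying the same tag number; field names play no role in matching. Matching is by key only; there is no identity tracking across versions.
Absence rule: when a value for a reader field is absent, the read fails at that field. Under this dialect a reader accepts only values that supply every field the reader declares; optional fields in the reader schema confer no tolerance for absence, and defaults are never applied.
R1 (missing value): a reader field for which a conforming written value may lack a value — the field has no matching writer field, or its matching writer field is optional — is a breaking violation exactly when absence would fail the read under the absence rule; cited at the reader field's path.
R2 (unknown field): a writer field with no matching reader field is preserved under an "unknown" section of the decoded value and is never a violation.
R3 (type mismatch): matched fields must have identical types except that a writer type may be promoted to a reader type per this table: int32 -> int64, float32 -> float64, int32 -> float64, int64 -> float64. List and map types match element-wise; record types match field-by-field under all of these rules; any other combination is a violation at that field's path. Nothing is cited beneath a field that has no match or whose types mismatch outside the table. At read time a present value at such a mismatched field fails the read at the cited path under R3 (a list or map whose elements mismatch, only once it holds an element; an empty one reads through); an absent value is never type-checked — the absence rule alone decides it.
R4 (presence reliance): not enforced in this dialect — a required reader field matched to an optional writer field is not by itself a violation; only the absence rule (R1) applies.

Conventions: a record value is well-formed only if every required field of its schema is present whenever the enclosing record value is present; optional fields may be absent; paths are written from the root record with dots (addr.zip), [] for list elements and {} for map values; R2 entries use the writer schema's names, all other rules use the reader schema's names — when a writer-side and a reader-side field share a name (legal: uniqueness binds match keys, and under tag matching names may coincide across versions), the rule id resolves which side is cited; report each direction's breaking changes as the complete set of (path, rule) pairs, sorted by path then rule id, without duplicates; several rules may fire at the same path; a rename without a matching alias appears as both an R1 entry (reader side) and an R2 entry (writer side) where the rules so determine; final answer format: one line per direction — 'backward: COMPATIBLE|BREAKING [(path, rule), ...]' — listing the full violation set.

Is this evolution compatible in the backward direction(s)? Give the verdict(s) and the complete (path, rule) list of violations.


each type pair in User: writer, then reader
checking backward for User: reader v2 against writer v1:
  zip <- zip (int32 -> int32, writer required)
  primary <- primary (bool -> bool, writer required)
  attempts <- attempts (int32 -> int32, writer required)
  no writer field matches reader duration
  blob <- blob (bytes -> int64, writer required)
  writer duration: unknown to reader
  breaking: (blob, R3)
  breaking: (duration, R1)
  => backward verdict for User: BREAKING, 2 violation(s)
remaining User differences; none change what is asked:
  field duration in record User: tag 8 changed to 22 -> triggers nothing under User's printed rules — same verdict
  field zip in record User: required changed to optional -> its effect on User is confined to the forward direction, not asked
  field primary in record User: required changed to optional -> its effect on User is confined to the forward direction, not asked

backward: BREAKING [(blob, R3), (duration, R1)]


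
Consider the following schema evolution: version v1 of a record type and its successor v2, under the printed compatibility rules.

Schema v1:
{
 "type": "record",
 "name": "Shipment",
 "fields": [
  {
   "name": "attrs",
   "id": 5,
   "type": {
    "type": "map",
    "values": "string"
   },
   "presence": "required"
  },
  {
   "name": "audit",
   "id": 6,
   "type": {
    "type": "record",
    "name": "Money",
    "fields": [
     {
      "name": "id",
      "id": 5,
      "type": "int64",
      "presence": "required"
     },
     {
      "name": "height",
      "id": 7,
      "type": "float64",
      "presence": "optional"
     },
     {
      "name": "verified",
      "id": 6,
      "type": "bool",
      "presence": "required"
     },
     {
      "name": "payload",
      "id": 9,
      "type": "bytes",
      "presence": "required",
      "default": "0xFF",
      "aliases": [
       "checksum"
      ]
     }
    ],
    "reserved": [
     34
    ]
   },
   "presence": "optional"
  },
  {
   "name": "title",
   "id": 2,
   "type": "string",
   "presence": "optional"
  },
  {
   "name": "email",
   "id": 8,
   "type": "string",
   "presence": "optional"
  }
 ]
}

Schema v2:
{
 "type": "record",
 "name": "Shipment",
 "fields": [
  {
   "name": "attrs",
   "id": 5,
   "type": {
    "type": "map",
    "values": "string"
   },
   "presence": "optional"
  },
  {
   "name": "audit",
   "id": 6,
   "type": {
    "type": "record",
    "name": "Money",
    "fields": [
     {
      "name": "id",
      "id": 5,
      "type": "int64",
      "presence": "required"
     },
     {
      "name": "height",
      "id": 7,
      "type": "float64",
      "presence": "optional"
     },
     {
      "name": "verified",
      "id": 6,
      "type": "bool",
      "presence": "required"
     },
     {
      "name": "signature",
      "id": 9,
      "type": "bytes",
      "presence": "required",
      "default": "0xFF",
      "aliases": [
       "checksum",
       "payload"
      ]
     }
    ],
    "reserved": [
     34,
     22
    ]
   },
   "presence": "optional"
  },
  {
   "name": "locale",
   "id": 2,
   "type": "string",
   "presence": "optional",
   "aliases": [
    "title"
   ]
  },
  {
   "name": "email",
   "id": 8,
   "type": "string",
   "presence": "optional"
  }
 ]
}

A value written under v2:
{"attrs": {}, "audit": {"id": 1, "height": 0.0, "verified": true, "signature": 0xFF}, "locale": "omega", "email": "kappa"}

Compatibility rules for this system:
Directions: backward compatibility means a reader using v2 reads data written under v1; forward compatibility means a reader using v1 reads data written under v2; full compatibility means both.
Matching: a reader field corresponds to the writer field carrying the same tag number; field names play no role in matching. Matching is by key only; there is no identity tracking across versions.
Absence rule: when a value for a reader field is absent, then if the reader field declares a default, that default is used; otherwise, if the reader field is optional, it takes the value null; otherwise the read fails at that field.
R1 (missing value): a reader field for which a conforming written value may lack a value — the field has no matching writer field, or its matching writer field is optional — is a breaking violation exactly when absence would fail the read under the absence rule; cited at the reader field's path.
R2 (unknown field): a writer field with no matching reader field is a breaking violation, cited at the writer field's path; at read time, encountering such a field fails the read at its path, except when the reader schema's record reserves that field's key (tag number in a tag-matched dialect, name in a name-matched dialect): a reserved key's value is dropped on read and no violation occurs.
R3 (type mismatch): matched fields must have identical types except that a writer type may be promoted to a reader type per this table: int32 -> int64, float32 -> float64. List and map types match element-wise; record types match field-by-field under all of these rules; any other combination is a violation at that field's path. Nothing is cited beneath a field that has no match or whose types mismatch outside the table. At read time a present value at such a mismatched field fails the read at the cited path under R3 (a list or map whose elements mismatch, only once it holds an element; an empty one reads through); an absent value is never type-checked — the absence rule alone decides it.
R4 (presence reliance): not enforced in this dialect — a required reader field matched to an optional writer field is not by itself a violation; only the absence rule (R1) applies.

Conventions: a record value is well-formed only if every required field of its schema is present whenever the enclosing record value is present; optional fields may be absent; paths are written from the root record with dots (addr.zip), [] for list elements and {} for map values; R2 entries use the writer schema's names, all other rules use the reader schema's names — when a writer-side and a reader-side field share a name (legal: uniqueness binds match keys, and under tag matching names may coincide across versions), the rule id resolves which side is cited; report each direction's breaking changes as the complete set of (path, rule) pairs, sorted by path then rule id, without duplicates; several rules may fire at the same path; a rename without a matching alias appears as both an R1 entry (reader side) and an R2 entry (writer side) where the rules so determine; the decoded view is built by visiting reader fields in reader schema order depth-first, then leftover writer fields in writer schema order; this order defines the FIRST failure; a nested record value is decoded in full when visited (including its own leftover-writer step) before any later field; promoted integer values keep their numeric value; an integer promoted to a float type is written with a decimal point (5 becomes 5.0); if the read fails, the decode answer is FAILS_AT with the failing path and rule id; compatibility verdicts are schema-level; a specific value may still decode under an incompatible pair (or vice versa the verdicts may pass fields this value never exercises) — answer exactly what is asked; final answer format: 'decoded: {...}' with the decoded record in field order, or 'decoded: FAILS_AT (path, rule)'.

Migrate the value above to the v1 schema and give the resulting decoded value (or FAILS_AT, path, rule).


decoded: {"attrs": {}, "audit": {"id": 1, "height": 0.0, "verified": true, "payload": 0xFF}, "title": "omega", "email": "kappa"}

each type pair in Shipment: writer, then reader
decode walk for Shipment under reader schema v1:
  attrs := {}
  audit.id := 1
  audit.height := 0.0
  audit.verified := true
  audit.payload := 0xFF (from writer signature)
  title := "omega" (from writer locale)
  email := "kappa"
  => decoded: {"attrs": {}, "audit": {"id": 1, "height": 0.0, "verified": true, "payload": 0xFF}, "title": "omega", "email": "kappa"}
ruling out the remaining Shipment differences:
  field attrs in record Shipment: required changed to optional -> affects the rule determinations only; this particular Shipment value decodes identically
  renamed field payload to signature in record Money (alias payload declared on the renamed field) -> no rule fires on it and the decoded Shipment view is identical with or without it
  renamed field title to locale in record Shipment (alias title declared on the renamed field) -> no rule fires on it and the decoded Shipment view is identical with or without it
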